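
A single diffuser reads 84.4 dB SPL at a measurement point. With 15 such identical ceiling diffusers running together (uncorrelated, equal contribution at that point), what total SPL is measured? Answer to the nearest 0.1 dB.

96.2 dB SPL

15 equal incoherent sources raise the level by 10·log₁₀(15) = 11.76 dB.
L_total = 84.4 + 11.76 = 96.2 dB SPL.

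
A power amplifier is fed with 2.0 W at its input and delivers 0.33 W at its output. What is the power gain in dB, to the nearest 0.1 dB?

-7.8 dB

Power is a power quantity, so gain = 10·log₁₀(P_out/P_in).
10·log₁₀(0.33/2.0) = 10·log₁₀(0.1650) = -7.8 dB.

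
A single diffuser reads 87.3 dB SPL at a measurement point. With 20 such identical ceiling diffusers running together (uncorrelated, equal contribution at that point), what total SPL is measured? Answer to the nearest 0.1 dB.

20 equal incoherent sources raise the level by 10·log₁₀(20) = 13.01 dB.
L_total = 87.3 + 13.01 = 100.3 dB SPL.

100.3 dB SPL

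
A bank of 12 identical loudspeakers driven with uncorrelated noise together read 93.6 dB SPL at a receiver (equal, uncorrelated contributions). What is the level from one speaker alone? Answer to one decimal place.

12 equal incoherent sources add 10·log₁₀(12) = 10.79 dB over one source.
L_one = 93.6 − 10.79 = 82.8 dB SPL.

82.8 dB SPL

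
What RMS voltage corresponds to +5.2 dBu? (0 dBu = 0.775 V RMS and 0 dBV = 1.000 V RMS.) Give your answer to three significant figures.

V = 0.775 V × 10^(+5.2/20).
= 0.775 × 1.820 = 1.41 V.

1.41 V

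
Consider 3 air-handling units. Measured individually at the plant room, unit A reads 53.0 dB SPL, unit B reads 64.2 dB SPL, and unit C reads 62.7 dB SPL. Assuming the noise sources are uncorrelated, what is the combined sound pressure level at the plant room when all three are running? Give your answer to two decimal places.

Uncorrelated sources add in intensity (power), not in dB.
L_total = 10·log₁₀(10^(53.0/10) + 10^(64.2/10) + 10^(62.7/10)) = 10·log₁₀(4692000) = 66.71 dB SPL.

66.71 dB SPL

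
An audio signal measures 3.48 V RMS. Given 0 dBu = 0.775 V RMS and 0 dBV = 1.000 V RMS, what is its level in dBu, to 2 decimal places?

+13.05 dBu

dBu = 20·log₁₀(V / 0.775 V).
20·log₁₀(3.48/0.775) = +13.05 dBu.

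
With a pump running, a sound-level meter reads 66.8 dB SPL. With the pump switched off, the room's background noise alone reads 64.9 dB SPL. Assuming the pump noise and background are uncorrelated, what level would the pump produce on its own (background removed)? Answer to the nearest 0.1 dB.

62.3 dB SPL

Background correction is a power subtraction:
L_src = 10·log₁₀(10^(66.8/10) − 10^(64.9/10)) = 10·log₁₀(1696000) = 62.3 dB SPL.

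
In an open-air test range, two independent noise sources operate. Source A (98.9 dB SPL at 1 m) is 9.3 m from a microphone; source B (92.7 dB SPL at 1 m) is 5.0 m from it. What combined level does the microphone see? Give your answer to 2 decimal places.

At the listener: L_A = 98.9 − 20·log₁₀(9.3) = 79.530 dB; L_B = 92.7 − 20·log₁₀(5.0) = 78.721 dB.
Combined: 10·log₁₀(10^(79.530/10)+10^(78.721/10)) = 82.15 dB SPL.

82.15 dB SPL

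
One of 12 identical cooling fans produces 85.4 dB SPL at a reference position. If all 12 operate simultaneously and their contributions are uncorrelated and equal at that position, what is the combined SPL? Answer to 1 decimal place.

12 equal incoherent sources raise the level by 10·log₁₀(12) = 10.79 dB.
L_total = 85.4 + 10.79 = 96.2 dB SPL.

96.2 dB SPL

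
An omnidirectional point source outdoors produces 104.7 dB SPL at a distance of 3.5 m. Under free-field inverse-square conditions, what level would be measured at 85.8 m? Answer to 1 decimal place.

76.9 dB SPL

Inverse-square spreading gives ΔL = −20·log₁₀(d₂/d₁).
ΔL = −20·log₁₀(85.8/3.5) = -27.79 dB, so L₂ = 104.7 + (-27.79) = 76.9 dB SPL.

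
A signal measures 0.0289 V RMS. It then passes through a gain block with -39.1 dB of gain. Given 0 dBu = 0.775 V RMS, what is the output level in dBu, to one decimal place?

-67.7 dBu

Input level: 20·log₁₀(0.0289/0.775) = -28.57 dBu.
Output: -28.57 − 39.1 = -67.7 dBu.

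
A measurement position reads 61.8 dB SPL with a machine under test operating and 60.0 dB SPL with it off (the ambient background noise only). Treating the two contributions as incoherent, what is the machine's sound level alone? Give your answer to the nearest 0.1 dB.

57.1 dB SPL

Subtract intensities: L_src = 10·log₁₀(10^(L_total/10) − 10^(L_bg/10)).
L_src = 10·log₁₀(10^(61.8/10) − 10^(60.0/10)) = 10·log₁₀(513600) = 57.1 dB SPL.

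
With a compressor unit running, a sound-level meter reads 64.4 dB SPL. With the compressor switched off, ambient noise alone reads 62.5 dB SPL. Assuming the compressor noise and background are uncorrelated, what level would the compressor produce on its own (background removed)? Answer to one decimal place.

Remove the background by subtracting linear intensities:
L_src = 10·log₁₀(10^(64.4/10) − 10^(62.5/10)) = 10·log₁₀(975900) = 59.9 dB SPL.

59.9 dB SPL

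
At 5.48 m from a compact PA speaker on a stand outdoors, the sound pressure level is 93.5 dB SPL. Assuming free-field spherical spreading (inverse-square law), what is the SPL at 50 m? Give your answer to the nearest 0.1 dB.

74.3 dB SPL

Inverse-square spreading gives ΔL = −20·log₁₀(d₂/d₁).
ΔL = −20·log₁₀(50/5.48) = -19.20 dB, so L₂ = 93.5 + (-19.20) = 74.3 dB SPL.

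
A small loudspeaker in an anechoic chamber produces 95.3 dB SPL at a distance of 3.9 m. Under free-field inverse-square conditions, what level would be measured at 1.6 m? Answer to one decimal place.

103.0 dB SPL

Free-field point source: level drops by 20·log₁₀ of the distance ratio.
ΔL = −20·log₁₀(1.6/3.9) = 7.74 dB, so L₂ = 95.3 + (7.74) = 103.0 dB SPL.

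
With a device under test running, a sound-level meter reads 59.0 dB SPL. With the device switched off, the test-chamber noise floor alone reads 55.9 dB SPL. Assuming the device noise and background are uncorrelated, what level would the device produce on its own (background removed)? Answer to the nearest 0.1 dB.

Subtract intensities: L_src = 10·log₁₀(10^(L_total/10) − 10^(L_bg/10)).
L_src = 10·log₁₀(10^(59.0/10) − 10^(55.9/10)) = 10·log₁₀(405300) = 56.1 dB SPL.

56.1 dB SPL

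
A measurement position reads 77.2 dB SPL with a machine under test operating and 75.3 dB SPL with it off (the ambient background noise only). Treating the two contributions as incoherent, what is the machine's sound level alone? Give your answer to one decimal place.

72.7 dB SPL

Remove the background by subtracting linear intensities:
L_src = 10·log₁₀(10^(77.2/10) − 10^(75.3/10)) = 10·log₁₀(18600000) = 72.7 dB SPL.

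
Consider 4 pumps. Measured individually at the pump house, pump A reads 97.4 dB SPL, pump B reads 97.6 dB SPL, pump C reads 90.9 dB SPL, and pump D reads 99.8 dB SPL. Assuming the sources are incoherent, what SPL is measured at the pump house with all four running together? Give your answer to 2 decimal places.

103.43 dB SPL

Incoherent sources sum as intensities:
L_total = 10·log₁₀(10^(97.4/10) + 10^(97.6/10) + 10^(90.9/10) + 10^(99.8/10)) = 10·log₁₀(22030000000) = 103.43 dB SPL.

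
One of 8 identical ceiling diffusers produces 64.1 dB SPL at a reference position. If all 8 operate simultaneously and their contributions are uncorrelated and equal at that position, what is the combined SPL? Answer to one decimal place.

8 equal incoherent sources raise the level by 10·log₁₀(8) = 9.03 dB.
L_total = 64.1 + 9.03 = 73.1 dB SPL.

73.1 dB SPL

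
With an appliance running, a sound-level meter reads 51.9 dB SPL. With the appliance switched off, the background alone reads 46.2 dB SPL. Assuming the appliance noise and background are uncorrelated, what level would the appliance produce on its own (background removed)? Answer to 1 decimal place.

Remove the background by subtracting linear intensities:
L_src = 10·log₁₀(10^(51.9/10) − 10^(46.2/10)) = 10·log₁₀(113200) = 50.5 dB SPL.

50.5 dB SPL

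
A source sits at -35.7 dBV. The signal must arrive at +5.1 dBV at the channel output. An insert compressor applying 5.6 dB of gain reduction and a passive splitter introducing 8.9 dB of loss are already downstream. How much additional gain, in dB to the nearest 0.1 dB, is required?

55.3 dB

The required make-up gain is the shortfall in the dB sum.
G = +5.1 − (-35.7) + 5.6 + 8.9 = 55.3 dB.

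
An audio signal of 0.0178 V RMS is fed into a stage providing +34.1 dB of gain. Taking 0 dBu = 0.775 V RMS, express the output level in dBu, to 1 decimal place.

Input level: 20·log₁₀(0.0178/0.775) = -32.78 dBu.
Output: -32.78 + 34.1 = +1.3 dBu.

+1.3 dBu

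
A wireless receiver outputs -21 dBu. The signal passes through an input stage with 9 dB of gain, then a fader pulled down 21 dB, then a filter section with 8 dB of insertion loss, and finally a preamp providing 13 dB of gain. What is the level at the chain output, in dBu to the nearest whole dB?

In dB, series stages simply add:
-21 + 9 − 21 − 8 + 13 = -28 dBu.

-28 dBu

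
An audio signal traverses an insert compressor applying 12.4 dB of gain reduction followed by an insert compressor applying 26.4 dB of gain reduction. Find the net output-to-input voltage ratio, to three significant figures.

Net gain = (−12.4) + (−26.4) = -38.8 dB.
Voltage ratio = 10^(-38.8/20) = 0.0115.

0.0115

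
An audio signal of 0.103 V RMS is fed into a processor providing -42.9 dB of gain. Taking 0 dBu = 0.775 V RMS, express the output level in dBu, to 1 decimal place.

Input level: 20·log₁₀(0.103/0.775) = -17.53 dBu.
Output: -17.53 − 42.9 = -60.4 dBu.

-60.4 dBu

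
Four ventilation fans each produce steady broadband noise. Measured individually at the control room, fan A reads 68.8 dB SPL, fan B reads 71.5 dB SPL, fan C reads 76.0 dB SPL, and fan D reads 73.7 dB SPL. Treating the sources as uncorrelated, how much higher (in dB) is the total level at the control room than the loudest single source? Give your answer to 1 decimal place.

Uncorrelated sources add in intensity (power), not in dB.
L_total = 10·log₁₀(10^(68.8/10) + 10^(71.5/10) + 10^(76.0/10) + 10^(73.7/10)) = 79.29 dB SPL.
Excess over the loudest (76.0 dB): 79.29 − 76.0 = 3.3 dB.

3.3 dB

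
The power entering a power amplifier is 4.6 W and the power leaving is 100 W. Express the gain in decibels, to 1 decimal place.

For a power ratio, dB = 10·log₁₀(P₂/P₁).
10·log₁₀(100/4.6) = 10·log₁₀(21.74) = 13.4 dB.

13.4 dB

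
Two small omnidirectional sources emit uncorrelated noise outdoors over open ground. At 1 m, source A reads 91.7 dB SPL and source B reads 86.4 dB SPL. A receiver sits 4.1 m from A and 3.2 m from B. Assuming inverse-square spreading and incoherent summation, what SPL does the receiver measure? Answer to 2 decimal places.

At the listener: L_A = 91.7 − 20·log₁₀(4.1) = 79.444 dB; L_B = 86.4 − 20·log₁₀(3.2) = 76.297 dB.
Combined: 10·log₁₀(10^(79.444/10)+10^(76.297/10)) = 81.16 dB SPL.

81.16 dB SPL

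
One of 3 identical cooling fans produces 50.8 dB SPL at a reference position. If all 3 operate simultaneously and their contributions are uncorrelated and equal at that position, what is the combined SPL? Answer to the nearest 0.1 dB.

55.6 dB SPL

3 equal incoherent sources raise the level by 10·log₁₀(3) = 4.77 dB.
L_total = 50.8 + 4.77 = 55.6 dB SPL.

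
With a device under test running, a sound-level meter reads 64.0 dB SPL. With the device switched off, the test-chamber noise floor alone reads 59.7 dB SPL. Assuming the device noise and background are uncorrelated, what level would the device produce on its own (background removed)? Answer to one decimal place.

62.0 dB SPL

Remove the background by subtracting linear intensities:
L_src = 10·log₁₀(10^(64.0/10) − 10^(59.7/10)) = 10·log₁₀(1579000) = 62.0 dB SPL.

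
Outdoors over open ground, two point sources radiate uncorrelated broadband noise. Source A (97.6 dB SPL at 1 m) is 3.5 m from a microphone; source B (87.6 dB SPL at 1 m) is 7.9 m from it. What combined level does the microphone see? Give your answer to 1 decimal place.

86.8 dB SPL

At the listener: L_A = 97.6 − 20·log₁₀(3.5) = 86.72 dB; L_B = 87.6 − 20·log₁₀(7.9) = 69.65 dB.
Combined: 10·log₁₀(10^(86.72/10)+10^(69.65/10)) = 86.8 dB SPL.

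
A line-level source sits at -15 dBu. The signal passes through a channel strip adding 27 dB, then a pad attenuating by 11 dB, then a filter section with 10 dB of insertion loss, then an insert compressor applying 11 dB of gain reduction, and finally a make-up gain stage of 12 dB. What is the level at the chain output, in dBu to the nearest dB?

-8 dBu

Gain stages sum in dB:
-15 + 27 − 11 − 10 − 11 + 12 = -8 dBu.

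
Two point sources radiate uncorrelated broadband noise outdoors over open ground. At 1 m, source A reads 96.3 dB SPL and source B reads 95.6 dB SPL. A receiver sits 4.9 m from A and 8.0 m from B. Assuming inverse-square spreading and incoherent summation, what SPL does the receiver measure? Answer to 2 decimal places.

At the listener: L_A = 96.3 − 20·log₁₀(4.9) = 82.496 dB; L_B = 95.6 − 20·log₁₀(8.0) = 77.538 dB.
Combined: 10·log₁₀(10^(82.496/10)+10^(77.538/10)) = 83.70 dB SPL.

83.70 dB SPL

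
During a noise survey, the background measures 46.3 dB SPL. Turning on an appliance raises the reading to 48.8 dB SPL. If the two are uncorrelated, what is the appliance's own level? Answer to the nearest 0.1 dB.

Remove the background by subtracting linear intensities:
L_src = 10·log₁₀(10^(48.8/10) − 10^(46.3/10)) = 10·log₁₀(33200) = 45.2 dB SPL.

45.2 dB SPL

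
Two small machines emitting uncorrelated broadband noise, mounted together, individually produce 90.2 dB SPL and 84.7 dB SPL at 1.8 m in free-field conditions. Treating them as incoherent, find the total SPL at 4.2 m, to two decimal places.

Combined at 1.8 m: 10·log₁₀(10^(90.2/10)+10^(84.7/10)) = 91.278 dB SPL.
Then apply −20·log₁₀(4.2/1.8) = -7.360 dB → 83.92 dB SPL.

83.92 dB SPL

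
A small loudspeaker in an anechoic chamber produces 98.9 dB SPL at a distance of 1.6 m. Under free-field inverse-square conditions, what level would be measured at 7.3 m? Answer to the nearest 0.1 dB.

Inverse-square spreading gives ΔL = −20·log₁₀(d₂/d₁).
ΔL = −20·log₁₀(7.3/1.6) = -13.18 dB, so L₂ = 98.9 + (-13.18) = 85.7 dB SPL.

85.7 dB SPL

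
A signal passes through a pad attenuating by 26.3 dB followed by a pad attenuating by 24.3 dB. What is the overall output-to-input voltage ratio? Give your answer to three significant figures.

0.00295

Net gain = (−26.3) + (−24.3) = -50.6 dB.
Voltage ratio = 10^(-50.6/20) = 0.00295.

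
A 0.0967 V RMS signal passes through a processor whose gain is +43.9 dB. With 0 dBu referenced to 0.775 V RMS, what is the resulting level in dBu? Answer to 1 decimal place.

+25.8 dBu

Input level: 20·log₁₀(0.0967/0.775) = -18.08 dBu.
Output: -18.08 + 43.9 = +25.8 dBu.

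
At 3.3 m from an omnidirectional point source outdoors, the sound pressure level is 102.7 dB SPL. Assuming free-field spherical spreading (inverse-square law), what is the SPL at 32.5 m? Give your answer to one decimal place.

82.8 dB SPL

Free-field point source: level drops by 20·log₁₀ of the distance ratio.
ΔL = −20·log₁₀(32.5/3.3) = -19.87 dB, so L₂ = 102.7 + (-19.87) = 82.8 dB SPL.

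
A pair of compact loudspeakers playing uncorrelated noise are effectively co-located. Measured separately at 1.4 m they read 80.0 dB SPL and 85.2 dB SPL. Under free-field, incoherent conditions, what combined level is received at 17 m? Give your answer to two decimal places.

64.66 dB SPL

Combined at 1.4 m: 10·log₁₀(10^(80.0/10)+10^(85.2/10)) = 86.346 dB SPL.
Then apply −20·log₁₀(17/1.4) = -21.686 dB → 64.66 dB SPL.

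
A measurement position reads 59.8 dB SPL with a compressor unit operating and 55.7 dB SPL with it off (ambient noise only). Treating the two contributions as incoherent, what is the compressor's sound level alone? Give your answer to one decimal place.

Remove the background by subtracting linear intensities:
L_src = 10·log₁₀(10^(59.8/10) − 10^(55.7/10)) = 10·log₁₀(583500) = 57.7 dB SPL.

57.7 dB SPL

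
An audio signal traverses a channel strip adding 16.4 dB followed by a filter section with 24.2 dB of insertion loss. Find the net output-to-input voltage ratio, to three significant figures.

Net gain = 16.4 + (−24.2) = -7.8 dB.
Voltage ratio = 10^(-7.8/20) = 0.407.

0.407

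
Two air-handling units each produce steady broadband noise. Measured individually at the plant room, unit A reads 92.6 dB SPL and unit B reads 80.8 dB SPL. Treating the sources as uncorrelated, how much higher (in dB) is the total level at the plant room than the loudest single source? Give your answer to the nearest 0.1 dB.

Uncorrelated sources add in intensity (power), not in dB.
L_total = 10·log₁₀(10^(92.6/10) + 10^(80.8/10)) = 92.88 dB SPL.
Excess over the loudest (92.6 dB): 92.88 − 92.6 = 0.3 dB.

0.3 dB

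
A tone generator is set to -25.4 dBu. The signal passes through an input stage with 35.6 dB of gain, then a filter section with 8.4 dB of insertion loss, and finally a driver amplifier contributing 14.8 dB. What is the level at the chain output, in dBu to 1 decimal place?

In dB, series stages simply add:
-25.4 + 35.6 − 8.4 + 14.8 = +16.6 dBu.

+16.6 dBu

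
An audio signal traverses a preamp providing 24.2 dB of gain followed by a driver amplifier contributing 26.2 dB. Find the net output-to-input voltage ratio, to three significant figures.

331

Net gain = 24.2 + 26.2 = 50.4 dB.
Voltage ratio = 10^(50.4/20) = 331.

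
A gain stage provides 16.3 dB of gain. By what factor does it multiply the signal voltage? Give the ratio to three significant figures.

Voltage ratio = 10^(dB/20).
10^(16.3/20) = 10^(0.8150) = 6.53.

6.53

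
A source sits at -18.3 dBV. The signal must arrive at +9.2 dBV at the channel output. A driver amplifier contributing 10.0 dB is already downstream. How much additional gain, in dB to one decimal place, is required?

17.5 dB

The required make-up gain is the shortfall in the dB sum.
G = +9.2 − (-18.3) − 10.0 = 17.5 dB.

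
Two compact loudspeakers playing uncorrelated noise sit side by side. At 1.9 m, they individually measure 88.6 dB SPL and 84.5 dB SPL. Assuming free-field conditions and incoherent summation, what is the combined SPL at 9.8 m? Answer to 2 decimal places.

Combined at 1.9 m: 10·log₁₀(10^(88.6/10)+10^(84.5/10)) = 90.027 dB SPL.
Then apply −20·log₁₀(9.8/1.9) = -14.249 dB → 75.78 dB SPL.

75.78 dB SPL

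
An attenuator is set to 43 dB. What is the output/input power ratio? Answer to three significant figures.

Power ratio = 10^(dB/10).
10^(-43/10) = 10^(-4.300) = 0.0000501.

0.0000501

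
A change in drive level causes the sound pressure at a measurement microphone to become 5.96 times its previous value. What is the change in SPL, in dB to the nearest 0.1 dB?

Sound pressure is an amplitude quantity: ΔL = 20·log₁₀(p₂/p₁).
20·log₁₀(5.96) = 15.5 dB.

15.5 dB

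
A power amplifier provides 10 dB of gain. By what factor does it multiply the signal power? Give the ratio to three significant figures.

Power ratio = 10^(dB/10).
10^(10/10) = 10^(1.000) = 10.0.

10.0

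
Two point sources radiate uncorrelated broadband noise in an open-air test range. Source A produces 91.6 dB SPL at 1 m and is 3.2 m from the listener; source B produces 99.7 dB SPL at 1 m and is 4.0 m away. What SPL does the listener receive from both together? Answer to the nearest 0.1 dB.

88.6 dB SPL

At the listener: L_A = 91.6 − 20·log₁₀(3.2) = 81.50 dB; L_B = 99.7 − 20·log₁₀(4.0) = 87.66 dB.
Combined: 10·log₁₀(10^(81.50/10)+10^(87.66/10)) = 88.6 dB SPL.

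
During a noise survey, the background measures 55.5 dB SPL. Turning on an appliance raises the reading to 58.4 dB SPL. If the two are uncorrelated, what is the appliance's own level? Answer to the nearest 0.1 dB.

55.3 dB SPL

Remove the background by subtracting linear intensities:
L_src = 10·log₁₀(10^(58.4/10) − 10^(55.5/10)) = 10·log₁₀(337000) = 55.3 dB SPL.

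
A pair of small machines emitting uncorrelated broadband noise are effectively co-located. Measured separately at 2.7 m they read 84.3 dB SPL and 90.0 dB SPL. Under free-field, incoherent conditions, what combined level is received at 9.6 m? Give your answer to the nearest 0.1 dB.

Combined at 2.7 m: 10·log₁₀(10^(84.3/10)+10^(90.0/10)) = 91.04 dB SPL.
Then apply −20·log₁₀(9.6/2.7) = -11.02 dB → 80.0 dB SPL.

80.0 dB SPL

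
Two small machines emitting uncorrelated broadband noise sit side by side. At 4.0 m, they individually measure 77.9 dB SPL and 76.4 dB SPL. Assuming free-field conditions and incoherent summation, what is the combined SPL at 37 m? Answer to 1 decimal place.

Combined at 4.0 m: 10·log₁₀(10^(77.9/10)+10^(76.4/10)) = 80.22 dB SPL.
Then apply −20·log₁₀(37/4.0) = -19.32 dB → 60.9 dB SPL.

60.9 dB SPL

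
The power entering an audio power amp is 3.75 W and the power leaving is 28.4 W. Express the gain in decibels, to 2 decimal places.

8.79 dB

For a power ratio, dB = 10·log₁₀(P₂/P₁).
10·log₁₀(28.4/3.75) = 10·log₁₀(7.573) = 8.79 dB.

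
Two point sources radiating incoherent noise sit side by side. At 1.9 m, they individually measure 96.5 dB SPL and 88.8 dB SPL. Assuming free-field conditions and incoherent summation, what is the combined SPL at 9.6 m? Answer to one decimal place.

83.1 dB SPL

Combined at 1.9 m: 10·log₁₀(10^(96.5/10)+10^(88.8/10)) = 97.18 dB SPL.
Then apply −20·log₁₀(9.6/1.9) = -14.07 dB → 83.1 dB SPL.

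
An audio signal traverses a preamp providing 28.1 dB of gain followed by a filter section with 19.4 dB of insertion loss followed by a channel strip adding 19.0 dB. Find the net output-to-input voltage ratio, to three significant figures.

Net gain = 28.1 + (−19.4) + 19.0 = 27.7 dB.
Voltage ratio = 10^(27.7/20) = 24.3.

24.3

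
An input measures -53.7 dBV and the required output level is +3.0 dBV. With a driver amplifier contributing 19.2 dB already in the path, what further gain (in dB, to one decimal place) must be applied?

37.5 dB

The required make-up gain is the shortfall in the dB sum.
G = +3.0 − (-53.7) − 19.2 = 37.5 dB.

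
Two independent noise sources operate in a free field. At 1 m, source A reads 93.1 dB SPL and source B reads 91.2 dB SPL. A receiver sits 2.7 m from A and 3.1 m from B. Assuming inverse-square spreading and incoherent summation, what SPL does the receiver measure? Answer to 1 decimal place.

At the listener: L_A = 93.1 − 20·log₁₀(2.7) = 84.47 dB; L_B = 91.2 − 20·log₁₀(3.1) = 81.37 dB.
Combined: 10·log₁₀(10^(84.47/10)+10^(81.37/10)) = 86.2 dB SPL.

86.2 dB SPL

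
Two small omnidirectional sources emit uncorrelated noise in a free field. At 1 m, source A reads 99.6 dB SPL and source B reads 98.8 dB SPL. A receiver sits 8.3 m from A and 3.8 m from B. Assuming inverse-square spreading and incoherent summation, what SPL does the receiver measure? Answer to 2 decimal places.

88.18 dB SPL

At the listener: L_A = 99.6 − 20·log₁₀(8.3) = 81.218 dB; L_B = 98.8 − 20·log₁₀(3.8) = 87.204 dB.
Combined: 10·log₁₀(10^(81.218/10)+10^(87.204/10)) = 88.18 dB SPL.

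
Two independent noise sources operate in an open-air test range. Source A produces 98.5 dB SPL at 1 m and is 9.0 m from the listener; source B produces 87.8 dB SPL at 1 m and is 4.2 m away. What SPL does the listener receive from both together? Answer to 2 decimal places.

80.85 dB SPL

At the listener: L_A = 98.5 − 20·log₁₀(9.0) = 79.415 dB; L_B = 87.8 − 20·log₁₀(4.2) = 75.335 dB.
Combined: 10·log₁₀(10^(79.415/10)+10^(75.335/10)) = 80.85 dB SPL.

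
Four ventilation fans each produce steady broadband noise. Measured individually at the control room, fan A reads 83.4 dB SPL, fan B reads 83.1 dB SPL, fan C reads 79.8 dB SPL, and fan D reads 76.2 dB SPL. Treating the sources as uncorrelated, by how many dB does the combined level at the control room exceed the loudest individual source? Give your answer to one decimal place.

4.1 dB

Incoherent sources sum as intensities:
L_total = 10·log₁₀(10^(83.4/10) + 10^(83.1/10) + 10^(79.8/10) + 10^(76.2/10)) = 87.48 dB SPL.
Excess over the loudest (83.4 dB): 87.48 − 83.4 = 4.1 dB.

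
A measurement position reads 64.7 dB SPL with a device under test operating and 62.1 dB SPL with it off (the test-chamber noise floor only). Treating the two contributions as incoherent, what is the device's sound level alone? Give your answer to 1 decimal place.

Background correction is a power subtraction:
L_src = 10·log₁₀(10^(64.7/10) − 10^(62.1/10)) = 10·log₁₀(1329000) = 61.2 dB SPL.

61.2 dB SPL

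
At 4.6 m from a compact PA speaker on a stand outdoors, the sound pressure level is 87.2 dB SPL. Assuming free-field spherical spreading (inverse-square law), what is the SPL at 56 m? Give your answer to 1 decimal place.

Free-field point source: level drops by 20·log₁₀ of the distance ratio.
ΔL = −20·log₁₀(56/4.6) = -21.71 dB, so L₂ = 87.2 + (-21.71) = 65.5 dB SPL.

65.5 dB SPL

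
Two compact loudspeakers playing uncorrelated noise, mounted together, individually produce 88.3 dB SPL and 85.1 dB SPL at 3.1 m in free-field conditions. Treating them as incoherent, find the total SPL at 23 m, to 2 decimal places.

Combined at 3.1 m: 10·log₁₀(10^(88.3/10)+10^(85.1/10)) = 89.999 dB SPL.
Then apply −20·log₁₀(23/3.1) = -17.407 dB → 72.59 dB SPL.

72.59 dB SPL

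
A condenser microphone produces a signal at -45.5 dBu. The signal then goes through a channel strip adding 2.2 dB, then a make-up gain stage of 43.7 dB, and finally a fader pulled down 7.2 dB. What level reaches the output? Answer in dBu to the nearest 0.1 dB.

-6.8 dBu

Gain stages sum in dB:
-45.5 + 2.2 + 43.7 − 7.2 = -6.8 dBu.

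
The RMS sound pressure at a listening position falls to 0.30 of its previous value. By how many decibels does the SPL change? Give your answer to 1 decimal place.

-10.5 dB

SPL change from a pressure ratio uses the 20·log₁₀ form:
20·log₁₀(0.30) = -10.5 dB.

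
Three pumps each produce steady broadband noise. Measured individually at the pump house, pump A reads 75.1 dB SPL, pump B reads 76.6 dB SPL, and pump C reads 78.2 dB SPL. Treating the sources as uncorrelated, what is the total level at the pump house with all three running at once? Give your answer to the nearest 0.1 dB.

Uncorrelated sources add in intensity (power), not in dB.
L_total = 10·log₁₀(10^(75.1/10) + 10^(76.6/10) + 10^(78.2/10)) = 10·log₁₀(144100000) = 81.6 dB SPL.

81.6 dB SPL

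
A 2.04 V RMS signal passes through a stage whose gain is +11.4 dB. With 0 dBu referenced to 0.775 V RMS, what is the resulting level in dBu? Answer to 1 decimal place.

+19.8 dBu

Input level: 20·log₁₀(2.04/0.775) = 8.41 dBu.
Output: 8.41 + 11.4 = +19.8 dBu.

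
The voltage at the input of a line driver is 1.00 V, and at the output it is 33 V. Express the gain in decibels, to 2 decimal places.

30.37 dB

Voltage is an amplitude quantity, so gain = 20·log₁₀(V_out/V_in).
20·log₁₀(33/1.00) = 20·log₁₀(33.00) = 30.37 dB.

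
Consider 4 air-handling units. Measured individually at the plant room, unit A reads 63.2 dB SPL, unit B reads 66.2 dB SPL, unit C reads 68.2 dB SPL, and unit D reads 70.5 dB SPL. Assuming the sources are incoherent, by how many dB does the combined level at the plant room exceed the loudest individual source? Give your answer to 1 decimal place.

3.3 dB

Uncorrelated sources add in intensity (power), not in dB.
L_total = 10·log₁₀(10^(63.2/10) + 10^(66.2/10) + 10^(68.2/10) + 10^(70.5/10)) = 73.82 dB SPL.
Excess over the loudest (70.5 dB): 73.82 − 70.5 = 3.3 dB.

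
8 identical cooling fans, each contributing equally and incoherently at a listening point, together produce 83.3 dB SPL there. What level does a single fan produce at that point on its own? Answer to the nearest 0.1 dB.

74.3 dB SPL

8 equal incoherent sources add 10·log₁₀(8) = 9.03 dB over one source.
L_one = 83.3 − 9.03 = 74.3 dB SPL.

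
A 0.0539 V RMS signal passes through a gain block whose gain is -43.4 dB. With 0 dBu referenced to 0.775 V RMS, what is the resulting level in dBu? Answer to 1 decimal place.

-66.6 dBu

Input level: 20·log₁₀(0.0539/0.775) = -23.15 dBu.
Output: -23.15 − 43.4 = -66.6 dBu.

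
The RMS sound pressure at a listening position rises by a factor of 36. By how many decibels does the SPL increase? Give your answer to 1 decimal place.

Sound pressure is an amplitude quantity: ΔL = 20·log₁₀(p₂/p₁).
20·log₁₀(36) = 31.1 dB.

31.1 dB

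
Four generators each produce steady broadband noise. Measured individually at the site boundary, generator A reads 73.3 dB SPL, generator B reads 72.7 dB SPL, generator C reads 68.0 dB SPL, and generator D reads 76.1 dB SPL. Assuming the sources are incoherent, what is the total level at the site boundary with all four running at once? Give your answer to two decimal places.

79.40 dB SPL

Add the sources as powers (linear), then convert back to dB:
L_total = 10·log₁₀(10^(73.3/10) + 10^(72.7/10) + 10^(68.0/10) + 10^(76.1/10)) = 10·log₁₀(87050000) = 79.40 dB SPL.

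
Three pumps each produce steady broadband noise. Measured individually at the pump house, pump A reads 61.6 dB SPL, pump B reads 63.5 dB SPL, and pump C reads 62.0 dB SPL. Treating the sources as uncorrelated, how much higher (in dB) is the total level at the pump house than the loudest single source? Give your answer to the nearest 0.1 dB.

3.7 dB

Incoherent sources sum as intensities:
L_total = 10·log₁₀(10^(61.6/10) + 10^(63.5/10) + 10^(62.0/10)) = 67.22 dB SPL.
Excess over the loudest (63.5 dB): 67.22 − 63.5 = 3.7 dB.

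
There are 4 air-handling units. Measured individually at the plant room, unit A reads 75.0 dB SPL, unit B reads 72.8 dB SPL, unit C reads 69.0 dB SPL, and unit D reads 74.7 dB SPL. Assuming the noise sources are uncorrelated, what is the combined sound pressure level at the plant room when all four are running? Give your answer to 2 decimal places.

Uncorrelated sources add in intensity (power), not in dB.
L_total = 10·log₁₀(10^(75.0/10) + 10^(72.8/10) + 10^(69.0/10) + 10^(74.7/10)) = 10·log₁₀(88130000) = 79.45 dB SPL.

79.45 dB SPL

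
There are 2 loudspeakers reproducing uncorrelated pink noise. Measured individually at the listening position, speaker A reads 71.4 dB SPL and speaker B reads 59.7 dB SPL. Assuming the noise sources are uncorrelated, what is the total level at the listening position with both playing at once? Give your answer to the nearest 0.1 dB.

Incoherent sources sum as intensities:
L_total = 10·log₁₀(10^(71.4/10) + 10^(59.7/10)) = 10·log₁₀(14740000) = 71.7 dB SPL.

71.7 dB SPL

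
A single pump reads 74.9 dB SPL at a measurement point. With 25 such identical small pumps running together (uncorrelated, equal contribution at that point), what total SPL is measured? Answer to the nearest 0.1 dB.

88.9 dB SPL

25 equal incoherent sources raise the level by 10·log₁₀(25) = 13.98 dB.
L_total = 74.9 + 13.98 = 88.9 dB SPL.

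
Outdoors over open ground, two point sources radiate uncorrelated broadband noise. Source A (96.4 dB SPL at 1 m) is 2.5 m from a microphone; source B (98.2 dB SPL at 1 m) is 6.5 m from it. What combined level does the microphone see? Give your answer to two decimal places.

At the listener: L_A = 96.4 − 20·log₁₀(2.5) = 88.441 dB; L_B = 98.2 − 20·log₁₀(6.5) = 81.942 dB.
Combined: 10·log₁₀(10^(88.441/10)+10^(81.942/10)) = 89.32 dB SPL.

89.32 dB SPL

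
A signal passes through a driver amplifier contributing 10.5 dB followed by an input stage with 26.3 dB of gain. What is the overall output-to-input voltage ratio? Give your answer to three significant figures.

69.2

Net gain = 10.5 + 26.3 = 36.8 dB.
Voltage ratio = 10^(36.8/20) = 69.2.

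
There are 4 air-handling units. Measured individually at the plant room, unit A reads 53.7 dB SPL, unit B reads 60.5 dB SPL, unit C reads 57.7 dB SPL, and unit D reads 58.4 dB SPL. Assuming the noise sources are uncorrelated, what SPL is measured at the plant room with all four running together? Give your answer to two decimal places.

64.21 dB SPL

Uncorrelated sources add in intensity (power), not in dB.
L_total = 10·log₁₀(10^(53.7/10) + 10^(60.5/10) + 10^(57.7/10) + 10^(58.4/10)) = 10·log₁₀(2637000) = 64.21 dB SPL.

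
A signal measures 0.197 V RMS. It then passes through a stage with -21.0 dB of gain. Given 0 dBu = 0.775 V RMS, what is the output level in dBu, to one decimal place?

Input level: 20·log₁₀(0.197/0.775) = -11.90 dBu.
Output: -11.90 − 21.0 = -32.9 dBu.

-32.9 dBu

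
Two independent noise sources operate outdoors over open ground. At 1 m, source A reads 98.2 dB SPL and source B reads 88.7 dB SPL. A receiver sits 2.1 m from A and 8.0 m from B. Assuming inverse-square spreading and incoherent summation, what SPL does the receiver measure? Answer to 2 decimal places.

At the listener: L_A = 98.2 − 20·log₁₀(2.1) = 91.756 dB; L_B = 88.7 − 20·log₁₀(8.0) = 70.638 dB.
Combined: 10·log₁₀(10^(91.756/10)+10^(70.638/10)) = 91.79 dB SPL.

91.79 dB SPL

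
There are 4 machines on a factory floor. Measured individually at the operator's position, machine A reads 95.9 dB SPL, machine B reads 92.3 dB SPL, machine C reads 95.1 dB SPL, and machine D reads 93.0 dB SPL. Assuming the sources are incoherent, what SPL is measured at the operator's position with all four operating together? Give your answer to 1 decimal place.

Uncorrelated sources add in intensity (power), not in dB.
L_total = 10·log₁₀(10^(95.9/10) + 10^(92.3/10) + 10^(95.1/10) + 10^(93.0/10)) = 10·log₁₀(10820000000) = 100.3 dB SPL.

100.3 dB SPL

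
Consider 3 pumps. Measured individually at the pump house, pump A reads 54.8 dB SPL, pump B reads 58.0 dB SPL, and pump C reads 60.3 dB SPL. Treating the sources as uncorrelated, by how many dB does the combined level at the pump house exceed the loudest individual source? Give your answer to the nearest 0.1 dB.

Add the sources as powers (linear), then convert back to dB:
L_total = 10·log₁₀(10^(54.8/10) + 10^(58.0/10) + 10^(60.3/10)) = 63.02 dB SPL.
Excess over the loudest (60.3 dB): 63.02 − 60.3 = 2.7 dB.

2.7 dB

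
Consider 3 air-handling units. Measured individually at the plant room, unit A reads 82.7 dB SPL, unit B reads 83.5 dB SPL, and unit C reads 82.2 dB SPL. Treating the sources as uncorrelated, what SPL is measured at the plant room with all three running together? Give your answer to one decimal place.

Uncorrelated sources add in intensity (power), not in dB.
L_total = 10·log₁₀(10^(82.7/10) + 10^(83.5/10) + 10^(82.2/10)) = 10·log₁₀(576000000) = 87.6 dB SPL.

87.6 dB SPL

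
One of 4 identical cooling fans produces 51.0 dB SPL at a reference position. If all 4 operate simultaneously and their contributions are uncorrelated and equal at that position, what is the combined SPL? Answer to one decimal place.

57.0 dB SPL

4 equal incoherent sources raise the level by 10·log₁₀(4) = 6.02 dB.
L_total = 51.0 + 6.02 = 57.0 dB SPL.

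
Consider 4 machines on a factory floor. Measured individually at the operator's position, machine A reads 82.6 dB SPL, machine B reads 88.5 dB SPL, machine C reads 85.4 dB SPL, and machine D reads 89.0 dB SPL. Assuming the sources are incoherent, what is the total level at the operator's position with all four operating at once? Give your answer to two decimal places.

93.08 dB SPL

Incoherent sources sum as intensities:
L_total = 10·log₁₀(10^(82.6/10) + 10^(88.5/10) + 10^(85.4/10) + 10^(89.0/10)) = 10·log₁₀(2031000000) = 93.08 dB SPL.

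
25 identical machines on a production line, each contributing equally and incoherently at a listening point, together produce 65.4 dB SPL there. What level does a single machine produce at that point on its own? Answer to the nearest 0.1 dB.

25 equal incoherent sources add 10·log₁₀(25) = 13.98 dB over one source.
L_one = 65.4 − 13.98 = 51.4 dB SPL.

51.4 dB SPL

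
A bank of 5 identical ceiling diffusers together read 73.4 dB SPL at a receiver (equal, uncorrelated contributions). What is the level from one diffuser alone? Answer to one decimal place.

66.4 dB SPL

5 equal incoherent sources add 10·log₁₀(5) = 6.99 dB over one source.
L_one = 73.4 − 6.99 = 66.4 dB SPL.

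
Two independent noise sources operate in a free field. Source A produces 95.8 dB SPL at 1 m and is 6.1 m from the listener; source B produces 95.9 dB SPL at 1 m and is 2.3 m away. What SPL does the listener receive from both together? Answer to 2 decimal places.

89.23 dB SPL

At the listener: L_A = 95.8 − 20·log₁₀(6.1) = 80.093 dB; L_B = 95.9 − 20·log₁₀(2.3) = 88.665 dB.
Combined: 10·log₁₀(10^(80.093/10)+10^(88.665/10)) = 89.23 dB SPL.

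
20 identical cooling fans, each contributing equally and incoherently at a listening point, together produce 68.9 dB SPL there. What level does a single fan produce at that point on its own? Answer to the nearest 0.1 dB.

55.9 dB SPL

20 equal incoherent sources add 10·log₁₀(20) = 13.01 dB over one source.
L_one = 68.9 − 13.01 = 55.9 dB SPL.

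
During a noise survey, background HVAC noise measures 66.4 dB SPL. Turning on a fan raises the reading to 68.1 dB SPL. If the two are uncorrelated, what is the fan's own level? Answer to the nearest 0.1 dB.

Remove the background by subtracting linear intensities:
L_src = 10·log₁₀(10^(68.1/10) − 10^(66.4/10)) = 10·log₁₀(2091000) = 63.2 dB SPL.

63.2 dB SPL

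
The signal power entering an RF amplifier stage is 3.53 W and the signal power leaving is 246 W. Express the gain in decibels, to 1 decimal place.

Power is a power quantity, so gain = 10·log₁₀(P_out/P_in).
10·log₁₀(246/3.53) = 10·log₁₀(69.69) = 18.4 dB.

18.4 dB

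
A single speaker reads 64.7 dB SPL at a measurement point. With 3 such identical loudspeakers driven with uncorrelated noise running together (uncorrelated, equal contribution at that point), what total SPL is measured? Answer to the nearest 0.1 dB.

3 equal incoherent sources raise the level by 10·log₁₀(3) = 4.77 dB.
L_total = 64.7 + 4.77 = 69.5 dB SPL.

69.5 dB SPL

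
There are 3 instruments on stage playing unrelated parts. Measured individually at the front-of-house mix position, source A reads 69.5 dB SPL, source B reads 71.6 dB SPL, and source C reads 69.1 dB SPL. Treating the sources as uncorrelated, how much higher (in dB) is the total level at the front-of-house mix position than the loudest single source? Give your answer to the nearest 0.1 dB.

Add the sources as powers (linear), then convert back to dB:
L_total = 10·log₁₀(10^(69.5/10) + 10^(71.6/10) + 10^(69.1/10)) = 74.98 dB SPL.
Excess over the loudest (71.6 dB): 74.98 − 71.6 = 3.4 dB.

3.4 dB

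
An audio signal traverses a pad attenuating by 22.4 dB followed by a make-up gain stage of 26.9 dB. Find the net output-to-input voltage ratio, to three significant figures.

1.68

Net gain = (−22.4) + 26.9 = 4.5 dB.
Voltage ratio = 10^(4.5/20) = 1.68.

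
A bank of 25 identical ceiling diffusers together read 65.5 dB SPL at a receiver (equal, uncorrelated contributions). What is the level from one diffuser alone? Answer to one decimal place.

51.5 dB SPL

25 equal incoherent sources add 10·log₁₀(25) = 13.98 dB over one source.
L_one = 65.5 − 13.98 = 51.5 dB SPL.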